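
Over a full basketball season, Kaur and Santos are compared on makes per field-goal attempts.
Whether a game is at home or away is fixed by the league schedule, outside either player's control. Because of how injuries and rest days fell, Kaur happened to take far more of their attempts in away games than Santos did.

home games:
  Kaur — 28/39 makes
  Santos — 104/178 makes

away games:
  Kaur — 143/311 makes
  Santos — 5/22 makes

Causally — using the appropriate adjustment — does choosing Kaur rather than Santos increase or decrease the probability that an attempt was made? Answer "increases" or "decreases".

increases

Kaur is higher inside every game venue stratum but Santos is higher in aggregate. Whether to stratify depends on how game venue relates to the player.
Game venue differs across players for reasons unrelated to any effect of the player itself, and it separately predicts the outcome — a classic confounder. We must compare within game venue levels.
Within each level — home games: 71.8% vs 58.4%; away games: 46.0% vs 22.7% — Kaur is higher every time.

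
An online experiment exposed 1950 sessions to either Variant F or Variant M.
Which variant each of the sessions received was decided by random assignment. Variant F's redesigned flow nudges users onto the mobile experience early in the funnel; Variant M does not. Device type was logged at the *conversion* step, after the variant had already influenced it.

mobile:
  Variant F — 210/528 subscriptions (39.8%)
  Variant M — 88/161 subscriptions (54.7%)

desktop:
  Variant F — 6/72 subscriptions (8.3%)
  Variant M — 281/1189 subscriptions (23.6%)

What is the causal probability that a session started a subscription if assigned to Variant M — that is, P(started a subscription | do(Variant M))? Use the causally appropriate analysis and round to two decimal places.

0.27

Within every device type level Variant M has the higher rate, yet pooled Variant F does — Simpson's reversal.
The distribution of device type is itself part of what the variant does — it is an intermediate outcome. Holding it fixed would remove that part of the effect; the total effect is the pooled difference.
So P(outcome | do(Variant M)) is just the pooled rate for Variant M: 369/1350 = 0.273.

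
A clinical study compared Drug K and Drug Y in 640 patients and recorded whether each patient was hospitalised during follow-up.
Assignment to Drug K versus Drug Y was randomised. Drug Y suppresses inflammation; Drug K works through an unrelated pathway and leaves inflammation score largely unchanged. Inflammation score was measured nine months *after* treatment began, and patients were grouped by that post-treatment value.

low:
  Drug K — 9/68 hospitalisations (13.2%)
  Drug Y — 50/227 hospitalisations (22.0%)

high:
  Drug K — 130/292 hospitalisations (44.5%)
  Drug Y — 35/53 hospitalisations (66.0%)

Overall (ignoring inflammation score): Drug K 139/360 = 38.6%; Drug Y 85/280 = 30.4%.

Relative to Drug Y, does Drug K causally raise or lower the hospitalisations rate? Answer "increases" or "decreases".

The distribution of inflammation score is itself part of what the drug does — it is an intermediate outcome. Holding it fixed would remove that part of the effect; the total effect is the pooled difference.
Pooled: Drug K 38.6% vs Drug Y 30.4%; Drug Y is lower overall.

increases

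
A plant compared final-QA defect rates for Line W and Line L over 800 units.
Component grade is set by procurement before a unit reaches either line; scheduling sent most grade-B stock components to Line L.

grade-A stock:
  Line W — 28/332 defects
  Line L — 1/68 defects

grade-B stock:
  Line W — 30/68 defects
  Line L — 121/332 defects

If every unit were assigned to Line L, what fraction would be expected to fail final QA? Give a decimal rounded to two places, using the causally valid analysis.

Component grade differs across lines for reasons unrelated to any effect of the line itself, and it separately predicts the outcome — a classic confounder. We must compare within component grade levels.
Standardising Line L to the population component grade mix: 0.500·1/68 + 0.500·121/332 = 0.190.

0.19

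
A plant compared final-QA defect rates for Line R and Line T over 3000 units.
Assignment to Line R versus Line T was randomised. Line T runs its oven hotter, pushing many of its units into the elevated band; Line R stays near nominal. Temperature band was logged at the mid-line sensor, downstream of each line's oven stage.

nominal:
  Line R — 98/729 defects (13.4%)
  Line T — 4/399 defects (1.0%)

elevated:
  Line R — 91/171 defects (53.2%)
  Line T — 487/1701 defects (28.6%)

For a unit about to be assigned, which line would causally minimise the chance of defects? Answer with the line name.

Line R

Line T is lower inside every in-process temperature band stratum but Line R is lower in aggregate. Whether to stratify depends on how in-process temperature band relates to the line.
In-process temperature band is recorded after the line and is itself shifted by it — it sits on the causal path from line to outcome. Conditioning on a mediator would strip out part of the effect we want; the pooled comparison gives the total causal effect.
Pooled: Line R 21.0% vs Line T 23.4%; Line R is lower overall.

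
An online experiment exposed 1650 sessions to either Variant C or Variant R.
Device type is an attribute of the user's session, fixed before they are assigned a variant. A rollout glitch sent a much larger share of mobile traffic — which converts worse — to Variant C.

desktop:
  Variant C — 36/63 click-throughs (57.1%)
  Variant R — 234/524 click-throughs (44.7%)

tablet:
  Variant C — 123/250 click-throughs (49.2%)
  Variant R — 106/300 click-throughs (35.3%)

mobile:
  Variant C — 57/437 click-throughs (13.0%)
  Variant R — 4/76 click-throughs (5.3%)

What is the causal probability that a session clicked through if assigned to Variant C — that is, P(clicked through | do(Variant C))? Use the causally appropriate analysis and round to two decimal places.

0.41

The stratified and pooled comparisons disagree (Variant C wins within each device type; Variant R wins overall), so the answer turns on the causal role of device type.
Device type differs across variants for reasons unrelated to any effect of the variant itself, and it separately predicts the outcome — a classic confounder. We must compare within device type levels.
Standardising Variant C to the population device type mix: 0.356·36/63 + 0.333·123/250 + 0.311·57/437 = 0.408.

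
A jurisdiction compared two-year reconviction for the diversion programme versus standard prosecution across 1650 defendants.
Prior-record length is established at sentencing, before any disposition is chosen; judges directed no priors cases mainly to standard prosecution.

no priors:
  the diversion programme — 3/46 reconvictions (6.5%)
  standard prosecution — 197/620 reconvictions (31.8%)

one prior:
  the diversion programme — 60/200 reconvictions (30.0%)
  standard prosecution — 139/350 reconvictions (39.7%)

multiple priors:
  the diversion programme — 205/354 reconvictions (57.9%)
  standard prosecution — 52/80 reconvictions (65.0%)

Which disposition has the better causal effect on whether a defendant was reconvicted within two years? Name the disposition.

the diversion programme is lower inside every prior-record length stratum but standard prosecution is lower in aggregate. Whether to stratify depends on how prior-record length relates to the disposition.
Prior-record length is set before the disposition has any effect — it is not caused by the disposition — and it independently drives the outcome. That makes it a confounder, so the causal comparison is within prior-record length levels.
Within each level — no priors: 6.5% vs 31.8%; one prior: 30.0% vs 39.7%; multiple priors: 57.9% vs 65.0% — the diversion programme is lower every time.

the diversion programme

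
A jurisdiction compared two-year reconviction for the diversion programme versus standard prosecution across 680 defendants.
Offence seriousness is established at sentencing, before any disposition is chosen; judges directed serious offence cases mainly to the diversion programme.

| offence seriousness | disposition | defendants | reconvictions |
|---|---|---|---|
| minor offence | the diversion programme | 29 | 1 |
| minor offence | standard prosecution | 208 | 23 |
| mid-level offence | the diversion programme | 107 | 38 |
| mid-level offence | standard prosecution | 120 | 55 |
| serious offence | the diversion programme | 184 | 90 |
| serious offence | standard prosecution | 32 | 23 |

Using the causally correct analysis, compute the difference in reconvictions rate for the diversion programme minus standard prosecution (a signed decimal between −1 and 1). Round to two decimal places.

-0.13

Nothing the disposition does changes offence seriousness; the imbalance is an allocation artefact. With offence seriousness also predicting the outcome, the pooled figure is confounded, and the within-stratum comparison is the causal one.
Adjusting over the population distribution of offence seriousness: 0.349·(0.034−0.111) + 0.334·(0.355−0.458) + 0.318·(0.489−0.719) = -0.134.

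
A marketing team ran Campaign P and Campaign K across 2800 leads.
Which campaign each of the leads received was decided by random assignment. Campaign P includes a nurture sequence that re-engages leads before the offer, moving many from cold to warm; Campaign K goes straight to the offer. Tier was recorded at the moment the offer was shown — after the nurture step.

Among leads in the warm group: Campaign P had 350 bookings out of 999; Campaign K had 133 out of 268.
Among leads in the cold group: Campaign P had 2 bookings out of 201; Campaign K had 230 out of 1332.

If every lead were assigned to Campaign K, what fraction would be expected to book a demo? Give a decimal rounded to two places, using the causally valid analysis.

The engagement tier-specific comparison favours Campaign K throughout, but the pooled figures favour Campaign P. The question is whether to condition on engagement tier.
Because the campaign influences engagement tier, engagement tier is a post-treatment mediator, not a confounder. Stratifying on it would bias the estimate; the causal effect is the crude pooled difference.
So P(outcome | do(Campaign K)) is just the pooled rate for Campaign K: 363/1600 = 0.227.

0.23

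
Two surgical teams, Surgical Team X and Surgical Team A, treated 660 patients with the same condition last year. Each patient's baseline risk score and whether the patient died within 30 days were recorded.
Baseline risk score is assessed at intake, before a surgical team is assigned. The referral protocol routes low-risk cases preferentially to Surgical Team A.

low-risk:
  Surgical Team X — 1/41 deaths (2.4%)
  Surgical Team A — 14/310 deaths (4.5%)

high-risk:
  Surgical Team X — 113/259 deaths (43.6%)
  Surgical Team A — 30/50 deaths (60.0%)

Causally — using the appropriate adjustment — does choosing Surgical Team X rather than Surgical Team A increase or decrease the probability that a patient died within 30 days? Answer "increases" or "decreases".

decreases

Baseline risk score differs across surgical teams for reasons unrelated to any effect of the surgical team itself, and it separately predicts the outcome — a classic confounder. We must compare within baseline risk score levels.
Within each level — low-risk: 2.4% vs 4.5%; high-risk: 43.6% vs 60.0% — Surgical Team X is lower every time.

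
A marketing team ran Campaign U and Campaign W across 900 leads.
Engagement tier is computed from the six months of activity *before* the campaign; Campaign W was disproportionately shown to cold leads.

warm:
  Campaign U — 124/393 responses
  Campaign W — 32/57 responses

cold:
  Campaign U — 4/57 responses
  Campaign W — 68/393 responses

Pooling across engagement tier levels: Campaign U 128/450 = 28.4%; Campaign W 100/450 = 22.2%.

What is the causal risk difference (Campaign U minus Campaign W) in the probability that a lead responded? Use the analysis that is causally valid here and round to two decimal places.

-0.17

Within every engagement tier level Campaign W has the higher rate, yet pooled Campaign U does — Simpson's reversal.
Engagement tier is set before the campaign has any effect — it is not caused by the campaign — and it independently drives the outcome. That makes it a confounder, so the causal comparison is within engagement tier levels.
Adjusting over the population distribution of engagement tier: 0.500·(0.316−0.561) + 0.500·(0.070−0.173) = -0.174.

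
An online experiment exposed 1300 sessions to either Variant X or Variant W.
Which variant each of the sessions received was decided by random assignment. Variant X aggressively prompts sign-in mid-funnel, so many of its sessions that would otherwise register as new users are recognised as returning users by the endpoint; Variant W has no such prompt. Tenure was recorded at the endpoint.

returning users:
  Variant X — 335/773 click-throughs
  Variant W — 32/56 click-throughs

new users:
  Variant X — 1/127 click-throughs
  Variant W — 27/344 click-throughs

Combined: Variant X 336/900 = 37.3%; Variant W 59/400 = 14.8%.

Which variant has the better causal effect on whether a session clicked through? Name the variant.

Because the variant influences user tenure, user tenure is a post-treatment mediator, not a confounder. Stratifying on it would bias the estimate; the causal effect is the crude pooled difference.
Pooled: Variant X 37.3% vs Variant W 14.8%; Variant X is higher overall.

Variant X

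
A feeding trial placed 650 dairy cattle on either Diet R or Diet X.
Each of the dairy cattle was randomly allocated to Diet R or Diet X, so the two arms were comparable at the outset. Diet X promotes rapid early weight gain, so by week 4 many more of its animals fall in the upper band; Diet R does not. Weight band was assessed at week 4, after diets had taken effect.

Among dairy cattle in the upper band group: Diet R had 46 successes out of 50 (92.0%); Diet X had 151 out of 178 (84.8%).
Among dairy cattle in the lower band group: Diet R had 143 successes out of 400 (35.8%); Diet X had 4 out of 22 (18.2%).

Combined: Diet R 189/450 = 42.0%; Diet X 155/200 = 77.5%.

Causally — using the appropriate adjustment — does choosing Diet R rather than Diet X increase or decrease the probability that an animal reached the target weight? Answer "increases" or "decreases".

decreases

Because the diet influences week-4 weight band, week-4 weight band is a post-treatment mediator, not a confounder. Stratifying on it would bias the estimate; the causal effect is the crude pooled difference.
Pooled: Diet R 42.0% vs Diet X 77.5%; Diet X is higher overall.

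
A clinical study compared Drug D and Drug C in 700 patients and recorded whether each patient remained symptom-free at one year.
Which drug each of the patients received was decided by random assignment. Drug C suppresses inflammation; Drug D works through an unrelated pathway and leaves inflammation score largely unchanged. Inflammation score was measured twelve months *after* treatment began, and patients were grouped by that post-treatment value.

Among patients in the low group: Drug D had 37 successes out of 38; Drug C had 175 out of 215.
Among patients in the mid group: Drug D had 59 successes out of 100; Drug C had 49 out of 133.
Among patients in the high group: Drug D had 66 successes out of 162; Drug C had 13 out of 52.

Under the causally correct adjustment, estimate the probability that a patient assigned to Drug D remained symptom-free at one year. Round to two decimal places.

Inflammation score is downstream of the drug. One should not condition on a consequence of treatment, so the overall rates are the right comparison.
So P(outcome | do(Drug D)) is just the pooled rate for Drug D: 162/300 = 0.540.

0.54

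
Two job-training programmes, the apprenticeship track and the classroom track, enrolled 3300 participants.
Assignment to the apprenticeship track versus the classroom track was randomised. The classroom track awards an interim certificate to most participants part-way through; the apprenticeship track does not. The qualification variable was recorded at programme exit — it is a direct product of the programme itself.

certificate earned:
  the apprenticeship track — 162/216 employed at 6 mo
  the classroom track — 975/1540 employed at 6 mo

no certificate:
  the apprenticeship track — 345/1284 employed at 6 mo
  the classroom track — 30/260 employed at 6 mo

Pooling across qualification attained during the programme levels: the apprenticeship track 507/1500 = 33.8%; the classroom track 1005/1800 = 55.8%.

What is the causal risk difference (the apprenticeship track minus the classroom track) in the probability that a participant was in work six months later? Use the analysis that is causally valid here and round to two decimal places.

Stratifying would compare programmes among participants the programmes themselves sorted into qualification attained during the programme groups — a form of selection on an intermediate. The unconditioned pooled rates give the total causal effect.
The causal difference is the pooled difference: 0.338 − 0.558 = -0.220.

-0.22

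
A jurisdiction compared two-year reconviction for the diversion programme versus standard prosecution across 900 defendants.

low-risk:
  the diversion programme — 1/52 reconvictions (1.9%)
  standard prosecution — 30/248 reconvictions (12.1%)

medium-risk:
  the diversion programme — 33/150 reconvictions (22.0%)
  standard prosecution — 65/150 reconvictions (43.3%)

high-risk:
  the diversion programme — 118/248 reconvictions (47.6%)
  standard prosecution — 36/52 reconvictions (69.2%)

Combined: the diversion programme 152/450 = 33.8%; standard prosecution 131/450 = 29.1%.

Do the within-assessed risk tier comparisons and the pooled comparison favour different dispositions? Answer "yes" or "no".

Within each assessed risk tier level (low-risk 1.9% vs 12.1%; medium-risk 22.0% vs 43.3%; high-risk 47.6% vs 69.2%), the diversion programme has the lower rate every time. Pooled: 33.8% vs 29.1% — standard prosecution has the lower rate overall. The two comparisons disagree.

yes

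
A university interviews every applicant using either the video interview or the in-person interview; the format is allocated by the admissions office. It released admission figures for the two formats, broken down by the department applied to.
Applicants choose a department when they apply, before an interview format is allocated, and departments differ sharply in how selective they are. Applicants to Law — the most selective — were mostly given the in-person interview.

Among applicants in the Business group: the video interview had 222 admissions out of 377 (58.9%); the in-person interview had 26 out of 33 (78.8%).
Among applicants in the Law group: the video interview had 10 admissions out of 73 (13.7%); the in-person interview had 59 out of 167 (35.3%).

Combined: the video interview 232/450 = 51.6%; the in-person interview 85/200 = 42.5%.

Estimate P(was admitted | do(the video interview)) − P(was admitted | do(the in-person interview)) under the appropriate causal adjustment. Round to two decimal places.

the in-person interview is higher inside every department stratum but the video interview is higher in aggregate. Whether to stratify depends on how department relates to the interview format.
Here department is a common cause — it drives both which interview format a case falls under and the outcome. The crude comparison mixes populations; the stratum-specific rates are the causally relevant ones.
Adjusting over the population distribution of department: 0.631·(0.589−0.788) + 0.369·(0.137−0.353) = -0.205.

-0.21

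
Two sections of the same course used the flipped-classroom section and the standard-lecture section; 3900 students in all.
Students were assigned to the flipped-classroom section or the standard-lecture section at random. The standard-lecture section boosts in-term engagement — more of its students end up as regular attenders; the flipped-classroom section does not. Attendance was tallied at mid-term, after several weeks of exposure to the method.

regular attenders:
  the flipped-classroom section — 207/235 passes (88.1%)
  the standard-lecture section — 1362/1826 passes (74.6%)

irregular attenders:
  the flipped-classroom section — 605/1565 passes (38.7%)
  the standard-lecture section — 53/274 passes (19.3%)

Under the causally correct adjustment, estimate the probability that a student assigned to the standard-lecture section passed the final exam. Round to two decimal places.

0.67

Mid-term attendance is recorded after the teaching method and is itself shifted by it — it sits on the causal path from teaching method to outcome. Conditioning on a mediator would strip out part of the effect we want; the pooled comparison gives the total causal effect.
So P(outcome | do(the standard-lecture section)) is just the pooled rate for the standard-lecture section: 1415/2100 = 0.674.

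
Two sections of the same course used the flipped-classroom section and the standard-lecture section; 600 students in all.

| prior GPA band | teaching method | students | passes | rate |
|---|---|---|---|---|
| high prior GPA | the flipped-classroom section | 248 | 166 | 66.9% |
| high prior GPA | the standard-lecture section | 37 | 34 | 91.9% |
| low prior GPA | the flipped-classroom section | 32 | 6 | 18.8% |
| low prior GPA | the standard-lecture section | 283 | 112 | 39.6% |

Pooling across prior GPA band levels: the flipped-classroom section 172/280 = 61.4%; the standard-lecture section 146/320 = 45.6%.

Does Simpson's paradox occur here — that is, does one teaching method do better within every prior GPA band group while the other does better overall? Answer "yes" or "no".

Within each prior GPA band level (high prior GPA 66.9% vs 91.9%; low prior GPA 18.8% vs 39.6%), the standard-lecture section has the higher rate every time. Pooled: 61.4% vs 45.6% — the flipped-classroom section has the higher rate overall. The two comparisons disagree.

yes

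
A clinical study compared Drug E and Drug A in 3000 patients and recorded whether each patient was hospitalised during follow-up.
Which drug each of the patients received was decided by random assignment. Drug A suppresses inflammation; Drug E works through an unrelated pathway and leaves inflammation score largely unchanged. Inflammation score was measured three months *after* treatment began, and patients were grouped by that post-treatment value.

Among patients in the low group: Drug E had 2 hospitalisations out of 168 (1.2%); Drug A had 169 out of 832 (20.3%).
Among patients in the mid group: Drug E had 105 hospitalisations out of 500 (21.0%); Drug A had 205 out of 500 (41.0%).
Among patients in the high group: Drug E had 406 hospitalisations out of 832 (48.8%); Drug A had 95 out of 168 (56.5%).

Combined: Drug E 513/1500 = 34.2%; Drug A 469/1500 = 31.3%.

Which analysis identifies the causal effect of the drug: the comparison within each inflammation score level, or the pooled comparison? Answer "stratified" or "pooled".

The inflammation score-specific comparison favours Drug E throughout, but the pooled figures favour Drug A. The question is whether to condition on inflammation score.
The distribution of inflammation score is itself part of what the drug does — it is an intermediate outcome. Holding it fixed would remove that part of the effect; the total effect is the pooled difference.
Pooled: Drug E 34.2% vs Drug A 31.3%; Drug A is lower overall.

pooled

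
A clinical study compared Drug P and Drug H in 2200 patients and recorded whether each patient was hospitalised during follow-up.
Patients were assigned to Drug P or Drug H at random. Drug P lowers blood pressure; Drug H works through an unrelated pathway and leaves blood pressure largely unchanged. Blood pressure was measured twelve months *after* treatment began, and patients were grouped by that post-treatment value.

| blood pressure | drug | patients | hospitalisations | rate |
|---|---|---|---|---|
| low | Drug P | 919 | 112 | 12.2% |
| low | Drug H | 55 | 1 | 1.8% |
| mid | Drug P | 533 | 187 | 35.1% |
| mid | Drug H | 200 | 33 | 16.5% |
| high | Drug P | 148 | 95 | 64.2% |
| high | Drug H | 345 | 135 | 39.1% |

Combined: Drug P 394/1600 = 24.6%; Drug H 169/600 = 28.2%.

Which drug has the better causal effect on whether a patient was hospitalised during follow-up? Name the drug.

Blood pressure is recorded after the drug and is itself shifted by it — it sits on the causal path from drug to outcome. Conditioning on a mediator would strip out part of the effect we want; the pooled comparison gives the total causal effect.
Pooled: Drug P 24.6% vs Drug H 28.2%; Drug P is lower overall.

Drug P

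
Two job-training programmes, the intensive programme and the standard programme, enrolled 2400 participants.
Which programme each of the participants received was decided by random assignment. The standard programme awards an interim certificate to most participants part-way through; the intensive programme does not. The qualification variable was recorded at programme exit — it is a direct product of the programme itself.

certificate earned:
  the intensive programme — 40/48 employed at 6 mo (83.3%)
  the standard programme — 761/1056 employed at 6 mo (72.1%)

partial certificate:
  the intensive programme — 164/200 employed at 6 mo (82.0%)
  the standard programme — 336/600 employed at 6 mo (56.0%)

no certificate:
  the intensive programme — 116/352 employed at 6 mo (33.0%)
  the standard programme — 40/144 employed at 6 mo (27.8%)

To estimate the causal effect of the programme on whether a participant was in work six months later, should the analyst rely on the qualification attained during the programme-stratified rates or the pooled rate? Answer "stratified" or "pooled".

pooled

Qualification attained during the programme is recorded after the programme and is itself shifted by it — it sits on the causal path from programme to outcome. Conditioning on a mediator would strip out part of the effect we want; the pooled comparison gives the total causal effect.
Pooled: the intensive programme 53.3% vs the standard programme 63.2%; the standard programme is higher overall.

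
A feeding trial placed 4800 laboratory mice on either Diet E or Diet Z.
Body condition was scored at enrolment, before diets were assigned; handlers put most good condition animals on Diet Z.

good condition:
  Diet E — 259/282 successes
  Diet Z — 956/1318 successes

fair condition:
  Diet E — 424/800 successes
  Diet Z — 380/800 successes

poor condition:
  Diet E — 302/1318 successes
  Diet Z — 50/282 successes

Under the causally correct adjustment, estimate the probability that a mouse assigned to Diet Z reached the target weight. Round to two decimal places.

Nothing the diet does changes starting body condition; the imbalance is an allocation artefact. With starting body condition also predicting the outcome, the pooled figure is confounded, and the within-stratum comparison is the causal one.
Standardising Diet Z to the population starting body condition mix: 0.333·956/1318 + 0.333·380/800 + 0.333·50/282 = 0.459.

0.46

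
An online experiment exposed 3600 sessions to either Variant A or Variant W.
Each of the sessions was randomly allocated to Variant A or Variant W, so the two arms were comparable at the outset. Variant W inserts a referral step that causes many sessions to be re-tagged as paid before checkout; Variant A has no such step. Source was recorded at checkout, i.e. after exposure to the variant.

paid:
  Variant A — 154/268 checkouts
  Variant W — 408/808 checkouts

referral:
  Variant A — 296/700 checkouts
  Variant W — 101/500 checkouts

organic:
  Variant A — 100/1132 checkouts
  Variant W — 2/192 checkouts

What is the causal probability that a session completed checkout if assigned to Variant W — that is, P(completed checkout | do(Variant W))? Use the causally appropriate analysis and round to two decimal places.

0.34

Within every traffic source level Variant A has the higher rate, yet pooled Variant W does — Simpson's reversal.
Traffic source here is a post-treatment variable shaped by the variant; conditioning on it would introduce bias rather than remove it. The overall comparison is the causal one.
So P(outcome | do(Variant W)) is just the pooled rate for Variant W: 511/1500 = 0.341.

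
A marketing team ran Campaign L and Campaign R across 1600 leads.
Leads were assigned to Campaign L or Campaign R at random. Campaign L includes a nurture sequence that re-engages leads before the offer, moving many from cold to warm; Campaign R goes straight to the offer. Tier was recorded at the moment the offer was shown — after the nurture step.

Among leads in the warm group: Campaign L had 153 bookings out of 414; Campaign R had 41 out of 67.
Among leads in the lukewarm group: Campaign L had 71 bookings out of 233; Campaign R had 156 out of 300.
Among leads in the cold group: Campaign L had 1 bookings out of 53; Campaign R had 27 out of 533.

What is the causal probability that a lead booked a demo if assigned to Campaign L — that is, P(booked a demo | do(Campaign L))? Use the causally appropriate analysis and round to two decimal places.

0.32

Stratifying would compare campaigns among leads the campaigns themselves sorted into engagement tier groups — a form of selection on an intermediate. The unconditioned pooled rates give the total causal effect.
So P(outcome | do(Campaign L)) is just the pooled rate for Campaign L: 225/700 = 0.321.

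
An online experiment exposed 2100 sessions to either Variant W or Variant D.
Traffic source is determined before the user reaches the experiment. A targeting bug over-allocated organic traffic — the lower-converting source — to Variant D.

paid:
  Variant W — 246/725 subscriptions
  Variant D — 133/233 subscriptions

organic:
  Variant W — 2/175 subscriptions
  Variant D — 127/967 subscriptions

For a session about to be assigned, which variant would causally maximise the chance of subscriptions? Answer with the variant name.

Within every traffic source level Variant D has the higher rate, yet pooled Variant W does — Simpson's reversal.
Here traffic source is a common cause — it drives both which variant a case falls under and the outcome. The crude comparison mixes populations; the stratum-specific rates are the causally relevant ones.
Within each level — paid: 33.9% vs 57.1%; organic: 1.1% vs 13.1% — Variant D is higher every time.

Variant D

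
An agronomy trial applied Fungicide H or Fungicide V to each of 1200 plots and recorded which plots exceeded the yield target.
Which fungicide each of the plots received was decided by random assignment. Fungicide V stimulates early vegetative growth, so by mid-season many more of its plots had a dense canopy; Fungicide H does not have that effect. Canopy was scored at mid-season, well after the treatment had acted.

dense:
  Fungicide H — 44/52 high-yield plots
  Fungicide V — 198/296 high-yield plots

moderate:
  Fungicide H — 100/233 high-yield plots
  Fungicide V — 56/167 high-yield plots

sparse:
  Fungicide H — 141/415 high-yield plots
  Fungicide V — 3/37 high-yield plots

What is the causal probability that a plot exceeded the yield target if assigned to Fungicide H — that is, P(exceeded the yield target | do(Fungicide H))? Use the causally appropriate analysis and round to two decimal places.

Mid-season canopy is recorded after the fungicide and is itself shifted by it — it sits on the causal path from fungicide to outcome. Conditioning on a mediator would strip out part of the effect we want; the pooled comparison gives the total causal effect.
So P(outcome | do(Fungicide H)) is just the pooled rate for Fungicide H: 285/700 = 0.407.

0.41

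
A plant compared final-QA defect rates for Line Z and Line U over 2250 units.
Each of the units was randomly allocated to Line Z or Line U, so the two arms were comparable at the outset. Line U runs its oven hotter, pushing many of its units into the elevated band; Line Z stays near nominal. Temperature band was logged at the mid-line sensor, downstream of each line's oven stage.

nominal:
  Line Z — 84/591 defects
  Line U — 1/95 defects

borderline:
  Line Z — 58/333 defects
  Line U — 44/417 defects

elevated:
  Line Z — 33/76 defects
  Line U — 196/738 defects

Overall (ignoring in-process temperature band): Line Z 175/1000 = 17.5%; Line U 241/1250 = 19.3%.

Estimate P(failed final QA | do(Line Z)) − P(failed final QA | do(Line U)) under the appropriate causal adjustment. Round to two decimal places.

In-process temperature band is recorded after the line and is itself shifted by it — it sits on the causal path from line to outcome. Conditioning on a mediator would strip out part of the effect we want; the pooled comparison gives the total causal effect.
The causal difference is the pooled difference: 0.175 − 0.193 = -0.018.

-0.02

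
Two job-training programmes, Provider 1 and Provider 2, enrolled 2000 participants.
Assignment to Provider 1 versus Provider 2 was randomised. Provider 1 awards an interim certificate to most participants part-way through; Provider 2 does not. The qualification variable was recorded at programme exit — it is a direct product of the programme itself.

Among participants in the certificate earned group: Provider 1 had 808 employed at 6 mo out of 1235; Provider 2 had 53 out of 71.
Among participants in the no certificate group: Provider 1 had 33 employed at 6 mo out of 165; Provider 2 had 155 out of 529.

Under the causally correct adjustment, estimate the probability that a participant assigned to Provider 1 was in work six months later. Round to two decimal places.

0.60

Qualification attained during the programme is recorded after the programme and is itself shifted by it — it sits on the causal path from programme to outcome. Conditioning on a mediator would strip out part of the effect we want; the pooled comparison gives the total causal effect.
So P(outcome | do(Provider 1)) is just the pooled rate for Provider 1: 841/1400 = 0.601.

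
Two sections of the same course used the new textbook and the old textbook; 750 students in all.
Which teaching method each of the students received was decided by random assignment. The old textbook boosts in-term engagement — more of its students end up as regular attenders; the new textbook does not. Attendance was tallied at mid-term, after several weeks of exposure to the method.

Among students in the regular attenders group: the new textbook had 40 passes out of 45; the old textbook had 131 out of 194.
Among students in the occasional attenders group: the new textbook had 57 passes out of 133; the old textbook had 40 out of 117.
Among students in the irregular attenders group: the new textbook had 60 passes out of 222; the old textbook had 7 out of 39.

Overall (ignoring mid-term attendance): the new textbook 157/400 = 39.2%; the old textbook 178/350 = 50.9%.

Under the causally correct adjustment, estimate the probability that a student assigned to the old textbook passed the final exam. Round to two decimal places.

Because the teaching method influences mid-term attendance, mid-term attendance is a post-treatment mediator, not a confounder. Stratifying on it would bias the estimate; the causal effect is the crude pooled difference.
So P(outcome | do(the old textbook)) is just the pooled rate for the old textbook: 178/350 = 0.509.

0.51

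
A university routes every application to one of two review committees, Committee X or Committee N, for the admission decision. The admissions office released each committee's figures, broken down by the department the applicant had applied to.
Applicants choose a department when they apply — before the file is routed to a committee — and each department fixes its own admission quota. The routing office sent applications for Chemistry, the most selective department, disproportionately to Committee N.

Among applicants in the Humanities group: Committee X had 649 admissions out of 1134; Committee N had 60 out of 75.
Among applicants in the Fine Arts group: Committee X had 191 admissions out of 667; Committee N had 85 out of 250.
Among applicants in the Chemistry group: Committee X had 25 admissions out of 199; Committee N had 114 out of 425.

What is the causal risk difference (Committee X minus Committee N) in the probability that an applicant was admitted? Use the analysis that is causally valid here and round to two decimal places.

-0.15

Committee N is higher inside every department stratum but Committee X is higher in aggregate. Whether to stratify depends on how department relates to the review committee.
Department differs across review committees for reasons unrelated to any effect of the review committee itself, and it separately predicts the outcome — a classic confounder. We must compare within department levels.
Adjusting over the population distribution of department: 0.440·(0.572−0.800) + 0.333·(0.286−0.340) + 0.227·(0.126−0.268) = -0.150.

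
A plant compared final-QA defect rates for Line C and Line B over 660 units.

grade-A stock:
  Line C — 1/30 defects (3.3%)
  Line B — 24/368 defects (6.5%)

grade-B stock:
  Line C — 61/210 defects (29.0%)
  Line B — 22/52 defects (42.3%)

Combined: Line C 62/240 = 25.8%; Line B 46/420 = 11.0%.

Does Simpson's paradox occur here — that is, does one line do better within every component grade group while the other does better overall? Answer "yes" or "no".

Within each component grade level (grade-A stock 3.3% vs 6.5%; grade-B stock 29.0% vs 42.3%), Line C has the lower rate every time. Pooled: 25.8% vs 11.0% — Line B has the lower rate overall. The two comparisons disagree.

yes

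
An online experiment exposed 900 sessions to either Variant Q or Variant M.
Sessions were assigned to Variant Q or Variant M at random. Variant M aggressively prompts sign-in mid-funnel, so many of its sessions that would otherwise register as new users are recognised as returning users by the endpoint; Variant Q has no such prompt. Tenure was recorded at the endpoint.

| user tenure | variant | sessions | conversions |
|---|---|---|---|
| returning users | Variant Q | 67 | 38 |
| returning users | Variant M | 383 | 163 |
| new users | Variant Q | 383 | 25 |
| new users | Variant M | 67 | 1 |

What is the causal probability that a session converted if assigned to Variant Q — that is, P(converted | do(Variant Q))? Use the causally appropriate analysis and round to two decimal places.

Stratifying would compare variants among sessions the variants themselves sorted into user tenure groups — a form of selection on an intermediate. The unconditioned pooled rates give the total causal effect.
So P(outcome | do(Variant Q)) is just the pooled rate for Variant Q: 63/450 = 0.140.

0.14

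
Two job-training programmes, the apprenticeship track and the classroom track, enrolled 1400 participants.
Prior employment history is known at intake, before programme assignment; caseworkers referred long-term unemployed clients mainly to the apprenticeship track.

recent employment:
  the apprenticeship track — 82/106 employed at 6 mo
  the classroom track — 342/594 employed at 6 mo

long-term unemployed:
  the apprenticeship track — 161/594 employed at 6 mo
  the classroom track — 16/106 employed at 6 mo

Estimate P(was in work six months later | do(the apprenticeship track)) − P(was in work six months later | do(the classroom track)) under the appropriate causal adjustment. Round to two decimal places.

+0.16

Here prior employment history is a common cause — it drives both which programme a case falls under and the outcome. The crude comparison mixes populations; the stratum-specific rates are the causally relevant ones.
Adjusting over the population distribution of prior employment history: 0.500·(0.774−0.576) + 0.500·(0.271−0.151) = +0.159.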